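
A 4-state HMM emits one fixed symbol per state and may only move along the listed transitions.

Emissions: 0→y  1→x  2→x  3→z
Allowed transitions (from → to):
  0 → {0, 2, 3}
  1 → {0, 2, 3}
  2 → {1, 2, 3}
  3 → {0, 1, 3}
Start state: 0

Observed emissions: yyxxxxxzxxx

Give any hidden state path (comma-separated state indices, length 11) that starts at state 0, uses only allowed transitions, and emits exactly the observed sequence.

  pos 0: y in {0}, choose 0; start
  pos 1: y in {0}, choose 0; 0->0 ok
  pos 2: x in {1,2}, choose 2; 0->2 ok
  pos 3: x in {1,2}, choose 1; 2->1 ok
  pos 4: x in {1,2}, choose 2; 1->2 ok
  pos 5: x in {1,2}, choose 2; 2->2 ok
  pos 6: x in {1,2}, choose 1; 2->1 ok
  pos 7: z in {3}, choose 3; 1->3 ok
  pos 8: x in {1,2}, choose 1; 3->1 ok
  pos 9: x in {1,2}, choose 2; 1->2 ok
  pos 10: x in {1,2}, choose 1; 2->1 ok

0,0,2,1,2,2,1,3,1,2,1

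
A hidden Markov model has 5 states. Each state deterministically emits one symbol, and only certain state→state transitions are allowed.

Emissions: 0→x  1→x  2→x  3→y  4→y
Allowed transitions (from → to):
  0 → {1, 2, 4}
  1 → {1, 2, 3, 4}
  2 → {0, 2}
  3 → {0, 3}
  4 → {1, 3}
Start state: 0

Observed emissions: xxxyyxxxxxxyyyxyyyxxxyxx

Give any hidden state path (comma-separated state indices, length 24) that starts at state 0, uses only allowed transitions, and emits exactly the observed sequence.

  pos 0: x in {0,1,2}, choose 0; start
  pos 1: x in {0,1,2}, choose 1; 0->1 ok
  pos 2: x in {0,1,2}, choose 1; 1->1 ok
  pos 3: y in {3,4}, choose 4; 1->4 ok
  pos 4: y in {3,4}, choose 3; 4->3 ok
  pos 5: x in {0,1,2}, choose 0; 3->0 ok
  pos 6: x in {0,1,2}, choose 1; 0->1 ok
  pos 7: x in {0,1,2}, choose 1; 1->1 ok
  pos 8: x in {0,1,2}, choose 2; 1->2 ok
  pos 9: x in {0,1,2}, choose 0; 2->0 ok
  pos 10: x in {0,1,2}, choose 1; 0->1 ok
  pos 11: y in {3,4}, choose 3; 1->3 ok
  pos 12: y in {3,4}, choose 3; 3->3 ok
  pos 13: y in {3,4}, choose 3; 3->3 ok
  pos 14: x in {0,1,2}, choose 0; 3->0 ok
  pos 15: y in {3,4}, choose 4; 0->4 ok
  pos 16: y in {3,4}, choose 3; 4->3 ok
  pos 17: y in {3,4}, choose 3; 3->3 ok
  pos 18: x in {0,1,2}, choose 0; 3->0 ok
  pos 19: x in {0,1,2}, choose 2; 0->2 ok
  pos 20: x in {0,1,2}, choose 0; 2->0 ok
  pos 21: y in {3,4}, choose 4; 0->4 ok
  pos 22: x in {0,1,2}, choose 1; 4->1 ok
  pos 23: x in {0,1,2}, choose 1; 1->1 ok

0,1,1,4,3,0,1,1,2,0,1,3,3,3,0,4,3,3,0,2,0,4,1,1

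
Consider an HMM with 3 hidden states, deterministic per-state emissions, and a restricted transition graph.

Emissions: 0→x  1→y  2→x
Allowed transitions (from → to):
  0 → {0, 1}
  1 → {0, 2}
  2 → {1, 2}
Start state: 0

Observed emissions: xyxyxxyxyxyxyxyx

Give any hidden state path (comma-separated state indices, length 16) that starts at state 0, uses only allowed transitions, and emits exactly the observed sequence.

  pos 0: x in {0,2}, choose 0; start
  pos 1: y in {1}, choose 1; 0->1 ok
  pos 2: x in {0,2}, choose 0; 1->0 ok
  pos 3: y in {1}, choose 1; 0->1 ok
  pos 4: x in {0,2}, choose 0; 1->0 ok
  pos 5: x in {0,2}, choose 0; 0->0 ok
  pos 6: y in {1}, choose 1; 0->1 ok
  pos 7: x in {0,2}, choose 0; 1->0 ok
  pos 8: y in {1}, choose 1; 0->1 ok
  pos 9: x in {0,2}, choose 2; 1->2 ok
  pos 10: y in {1}, choose 1; 2->1 ok
  pos 11: x in {0,2}, choose 2; 1->2 ok
  pos 12: y in {1}, choose 1; 2->1 ok
  pos 13: x in {0,2}, choose 2; 1->2 ok
  pos 14: y in {1}, choose 1; 2->1 ok
  pos 15: x in {0,2}, choose 0; 1->0 ok

0,1,0,1,0,0,1,0,1,2,1,2,1,2,1,0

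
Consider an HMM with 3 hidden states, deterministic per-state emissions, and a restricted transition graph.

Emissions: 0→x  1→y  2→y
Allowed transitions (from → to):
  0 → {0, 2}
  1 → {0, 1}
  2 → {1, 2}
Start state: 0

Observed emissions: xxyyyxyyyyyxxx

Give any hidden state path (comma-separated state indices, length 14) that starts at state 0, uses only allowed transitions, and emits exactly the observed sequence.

  0: obs=x cand={0} pick 0 [start]
  1: obs=x cand={0} pick 0 [0->0 ok]
  2: obs=y cand={1,2} pick 2 [0->2 ok]
  3: obs=y cand={1,2} pick 1 [2->1 ok]
  4: obs=y cand={1,2} pick 1 [1->1 ok]
  5: obs=x cand={0} pick 0 [1->0 ok]
  6: obs=y cand={1,2} pick 2 [0->2 ok]
  7: obs=y cand={1,2} pick 2 [2->2 ok]
  8: obs=y cand={1,2} pick 2 [2->2 ok]
  9: obs=y cand={1,2} pick 2 [2->2 ok]
  10: obs=y cand={1,2} pick 1 [2->1 ok]
  11: obs=x cand={0} pick 0 [1->0 ok]
  12: obs=x cand={0} pick 0 [0->0 ok]
  13: obs=x cand={0} pick 0 [0->0 ok]

0,0,2,1,1,0,2,2,2,2,1,0,0,0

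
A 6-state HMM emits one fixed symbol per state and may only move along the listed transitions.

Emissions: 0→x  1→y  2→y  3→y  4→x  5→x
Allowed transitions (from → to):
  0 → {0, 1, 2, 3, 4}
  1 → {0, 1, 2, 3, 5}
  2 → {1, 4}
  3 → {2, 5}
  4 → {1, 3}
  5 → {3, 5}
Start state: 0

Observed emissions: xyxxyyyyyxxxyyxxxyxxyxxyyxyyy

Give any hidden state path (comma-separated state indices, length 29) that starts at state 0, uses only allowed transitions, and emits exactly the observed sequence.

0,3,5,5,3,2,1,2,1,0,0,4,1,3,5,5,5,3,5,5,3,5,5,3,2,4,1,1,1

  0: obs=x cand={0,4,5} pick 0 [start]
  1: obs=y cand={1,2,3} pick 3 [0->3 ok]
  2: obs=x cand={0,4,5} pick 5 [3->5 ok]
  3: obs=x cand={0,4,5} pick 5 [5->5 ok]
  4: obs=y cand={1,2,3} pick 3 [5->3 ok]
  5: obs=y cand={1,2,3} pick 2 [3->2 ok]
  6: obs=y cand={1,2,3} pick 1 [2->1 ok]
  7: obs=y cand={1,2,3} pick 2 [1->2 ok]
  8: obs=y cand={1,2,3} pick 1 [2->1 ok]
  9: obs=x cand={0,4,5} pick 0 [1->0 ok]
  10: obs=x cand={0,4,5} pick 0 [0->0 ok]
  11: obs=x cand={0,4,5} pick 4 [0->4 ok]
  12: obs=y cand={1,2,3} pick 1 [4->1 ok]
  13: obs=y cand={1,2,3} pick 3 [1->3 ok]
  14: obs=x cand={0,4,5} pick 5 [3->5 ok]
  15: obs=x cand={0,4,5} pick 5 [5->5 ok]
  16: obs=x cand={0,4,5} pick 5 [5->5 ok]
  17: obs=y cand={1,2,3} pick 3 [5->3 ok]
  18: obs=x cand={0,4,5} pick 5 [3->5 ok]
  19: obs=x cand={0,4,5} pick 5 [5->5 ok]
  20: obs=y cand={1,2,3} pick 3 [5->3 ok]
  21: obs=x cand={0,4,5} pick 5 [3->5 ok]
  22: obs=x cand={0,4,5} pick 5 [5->5 ok]
  23: obs=y cand={1,2,3} pick 3 [5->3 ok]
  24: obs=y cand={1,2,3} pick 2 [3->2 ok]
  25: obs=x cand={0,4,5} pick 4 [2->4 ok]
  26: obs=y cand={1,2,3} pick 1 [4->1 ok]
  27: obs=y cand={1,2,3} pick 1 [1->1 ok]
  28: obs=y cand={1,2,3} pick 1 [1->1 ok]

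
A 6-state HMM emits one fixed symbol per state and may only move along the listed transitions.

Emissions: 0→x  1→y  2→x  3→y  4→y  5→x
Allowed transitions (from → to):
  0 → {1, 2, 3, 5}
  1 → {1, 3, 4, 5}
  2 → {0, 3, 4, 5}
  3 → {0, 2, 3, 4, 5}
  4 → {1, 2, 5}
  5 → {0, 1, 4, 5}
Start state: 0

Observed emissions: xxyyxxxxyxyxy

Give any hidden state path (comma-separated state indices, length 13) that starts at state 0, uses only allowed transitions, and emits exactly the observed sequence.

0,5,1,1,5,5,0,5,4,5,4,5,4

  pos 0: x in {0,2,5}, choose 0; start
  pos 1: x in {0,2,5}, choose 5; 0->5 ok
  pos 2: y in {1,3,4}, choose 1; 5->1 ok
  pos 3: y in {1,3,4}, choose 1; 1->1 ok
  pos 4: x in {0,2,5}, choose 5; 1->5 ok
  pos 5: x in {0,2,5}, choose 5; 5->5 ok
  pos 6: x in {0,2,5}, choose 0; 5->0 ok
  pos 7: x in {0,2,5}, choose 5; 0->5 ok
  pos 8: y in {1,3,4}, choose 4; 5->4 ok
  pos 9: x in {0,2,5}, choose 5; 4->5 ok
  pos 10: y in {1,3,4}, choose 4; 5->4 ok
  pos 11: x in {0,2,5}, choose 5; 4->5 ok
  pos 12: y in {1,3,4}, choose 4; 5->4 ok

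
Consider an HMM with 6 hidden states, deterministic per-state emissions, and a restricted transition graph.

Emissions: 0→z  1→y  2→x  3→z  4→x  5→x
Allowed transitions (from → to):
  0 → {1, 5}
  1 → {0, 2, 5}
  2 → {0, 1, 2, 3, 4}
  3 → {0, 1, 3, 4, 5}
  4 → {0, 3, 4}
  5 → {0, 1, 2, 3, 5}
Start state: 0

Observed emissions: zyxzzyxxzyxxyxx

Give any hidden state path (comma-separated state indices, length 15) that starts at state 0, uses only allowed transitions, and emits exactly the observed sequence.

  t0 'z' -> {0,3}, take 0 (start)
  t1 'y' -> {1}, take 1 (0->1 ok)
  t2 'x' -> {2,4,5}, take 5 (1->5 ok)
  t3 'z' -> {0,3}, take 3 (5->3 ok)
  t4 'z' -> {0,3}, take 0 (3->0 ok)
  t5 'y' -> {1}, take 1 (0->1 ok)
  t6 'x' -> {2,4,5}, take 2 (1->2 ok)
  t7 'x' -> {2,4,5}, take 2 (2->2 ok)
  t8 'z' -> {0,3}, take 3 (2->3 ok)
  t9 'y' -> {1}, take 1 (3->1 ok)
  t10 'x' -> {2,4,5}, take 5 (1->5 ok)
  t11 'x' -> {2,4,5}, take 2 (5->2 ok)
  t12 'y' -> {1}, take 1 (2->1 ok)
  t13 'x' -> {2,4,5}, take 2 (1->2 ok)
  t14 'x' -> {2,4,5}, take 4 (2->4 ok)

0,1,5,3,0,1,2,2,3,1,5,2,1,2,4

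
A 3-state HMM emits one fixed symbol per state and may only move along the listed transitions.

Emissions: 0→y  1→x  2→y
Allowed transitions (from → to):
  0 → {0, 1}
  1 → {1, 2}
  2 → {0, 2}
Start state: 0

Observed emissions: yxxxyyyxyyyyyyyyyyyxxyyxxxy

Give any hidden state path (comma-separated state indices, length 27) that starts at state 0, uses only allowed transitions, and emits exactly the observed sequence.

  t0 'y' -> {0,2}, take 0 (start)
  t1 'x' -> {1}, take 1 (0->1 ok)
  t2 'x' -> {1}, take 1 (1->1 ok)
  t3 'x' -> {1}, take 1 (1->1 ok)
  t4 'y' -> {0,2}, take 2 (1->2 ok)
  t5 'y' -> {0,2}, take 0 (2->0 ok)
  t6 'y' -> {0,2}, take 0 (0->0 ok)
  t7 'x' -> {1}, take 1 (0->1 ok)
  t8 'y' -> {0,2}, take 2 (1->2 ok)
  t9 'y' -> {0,2}, take 2 (2->2 ok)
  t10 'y' -> {0,2}, take 2 (2->2 ok)
  t11 'y' -> {0,2}, take 2 (2->2 ok)
  t12 'y' -> {0,2}, take 2 (2->2 ok)
  t13 'y' -> {0,2}, take 2 (2->2 ok)
  t14 'y' -> {0,2}, take 2 (2->2 ok)
  t15 'y' -> {0,2}, take 2 (2->2 ok)
  t16 'y' -> {0,2}, take 0 (2->0 ok)
  t17 'y' -> {0,2}, take 0 (0->0 ok)
  t18 'y' -> {0,2}, take 0 (0->0 ok)
  t19 'x' -> {1}, take 1 (0->1 ok)
  t20 'x' -> {1}, take 1 (1->1 ok)
  t21 'y' -> {0,2}, take 2 (1->2 ok)
  t22 'y' -> {0,2}, take 0 (2->0 ok)
  t23 'x' -> {1}, take 1 (0->1 ok)
  t24 'x' -> {1}, take 1 (1->1 ok)
  t25 'x' -> {1}, take 1 (1->1 ok)
  t26 'y' -> {0,2}, take 2 (1->2 ok)

0,1,1,1,2,0,0,1,2,2,2,2,2,2,2,2,0,0,0,1,1,2,0,1,1,1,2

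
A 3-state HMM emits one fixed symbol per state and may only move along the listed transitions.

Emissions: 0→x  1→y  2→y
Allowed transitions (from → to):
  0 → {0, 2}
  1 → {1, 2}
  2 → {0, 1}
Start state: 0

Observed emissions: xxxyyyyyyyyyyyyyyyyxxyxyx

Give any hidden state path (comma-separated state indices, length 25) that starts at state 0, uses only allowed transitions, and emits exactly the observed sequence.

0,0,0,2,1,2,1,1,1,2,1,1,1,1,1,2,1,1,2,0,0,2,0,2,0

  t0 'x' -> {0}, take 0 (start)
  t1 'x' -> {0}, take 0 (0->0 ok)
  t2 'x' -> {0}, take 0 (0->0 ok)
  t3 'y' -> {1,2}, take 2 (0->2 ok)
  t4 'y' -> {1,2}, take 1 (2->1 ok)
  t5 'y' -> {1,2}, take 2 (1->2 ok)
  t6 'y' -> {1,2}, take 1 (2->1 ok)
  t7 'y' -> {1,2}, take 1 (1->1 ok)
  t8 'y' -> {1,2}, take 1 (1->1 ok)
  t9 'y' -> {1,2}, take 2 (1->2 ok)
  t10 'y' -> {1,2}, take 1 (2->1 ok)
  t11 'y' -> {1,2}, take 1 (1->1 ok)
  t12 'y' -> {1,2}, take 1 (1->1 ok)
  t13 'y' -> {1,2}, take 1 (1->1 ok)
  t14 'y' -> {1,2}, take 1 (1->1 ok)
  t15 'y' -> {1,2}, take 2 (1->2 ok)
  t16 'y' -> {1,2}, take 1 (2->1 ok)
  t17 'y' -> {1,2}, take 1 (1->1 ok)
  t18 'y' -> {1,2}, take 2 (1->2 ok)
  t19 'x' -> {0}, take 0 (2->0 ok)
  t20 'x' -> {0}, take 0 (0->0 ok)
  t21 'y' -> {1,2}, take 2 (0->2 ok)
  t22 'x' -> {0}, take 0 (2->0 ok)
  t23 'y' -> {1,2}, take 2 (0->2 ok)
  t24 'x' -> {0}, take 0 (2->0 ok)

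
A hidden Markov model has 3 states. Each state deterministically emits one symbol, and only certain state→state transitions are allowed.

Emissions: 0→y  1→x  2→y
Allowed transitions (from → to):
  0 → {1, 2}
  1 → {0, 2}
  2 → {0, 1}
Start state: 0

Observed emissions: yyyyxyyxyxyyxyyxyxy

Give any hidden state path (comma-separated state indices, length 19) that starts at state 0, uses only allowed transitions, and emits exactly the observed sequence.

0,2,0,2,1,0,2,1,0,1,0,2,1,0,2,1,0,1,2

  t0 'y' -> {0,2}, take 0 (start)
  t1 'y' -> {0,2}, take 2 (0->2 ok)
  t2 'y' -> {0,2}, take 0 (2->0 ok)
  t3 'y' -> {0,2}, take 2 (0->2 ok)
  t4 'x' -> {1}, take 1 (2->1 ok)
  t5 'y' -> {0,2}, take 0 (1->0 ok)
  t6 'y' -> {0,2}, take 2 (0->2 ok)
  t7 'x' -> {1}, take 1 (2->1 ok)
  t8 'y' -> {0,2}, take 0 (1->0 ok)
  t9 'x' -> {1}, take 1 (0->1 ok)
  t10 'y' -> {0,2}, take 0 (1->0 ok)
  t11 'y' -> {0,2}, take 2 (0->2 ok)
  t12 'x' -> {1}, take 1 (2->1 ok)
  t13 'y' -> {0,2}, take 0 (1->0 ok)
  t14 'y' -> {0,2}, take 2 (0->2 ok)
  t15 'x' -> {1}, take 1 (2->1 ok)
  t16 'y' -> {0,2}, take 0 (1->0 ok)
  t17 'x' -> {1}, take 1 (0->1 ok)
  t18 'y' -> {0,2}, take 2 (1->2 ok)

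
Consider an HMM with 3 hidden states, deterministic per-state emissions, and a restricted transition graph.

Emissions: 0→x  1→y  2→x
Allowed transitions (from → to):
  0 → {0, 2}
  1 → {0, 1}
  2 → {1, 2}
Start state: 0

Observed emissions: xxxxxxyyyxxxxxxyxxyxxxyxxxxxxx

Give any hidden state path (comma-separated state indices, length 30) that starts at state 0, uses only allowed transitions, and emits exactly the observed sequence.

  0: obs=x cand={0,2} pick 0 [start]
  1: obs=x cand={0,2} pick 2 [0->2 ok]
  2: obs=x cand={0,2} pick 2 [2->2 ok]
  3: obs=x cand={0,2} pick 2 [2->2 ok]
  4: obs=x cand={0,2} pick 2 [2->2 ok]
  5: obs=x cand={0,2} pick 2 [2->2 ok]
  6: obs=y cand={1} pick 1 [2->1 ok]
  7: obs=y cand={1} pick 1 [1->1 ok]
  8: obs=y cand={1} pick 1 [1->1 ok]
  9: obs=x cand={0,2} pick 0 [1->0 ok]
  10: obs=x cand={0,2} pick 0 [0->0 ok]
  11: obs=x cand={0,2} pick 0 [0->0 ok]
  12: obs=x cand={0,2} pick 0 [0->0 ok]
  13: obs=x cand={0,2} pick 0 [0->0 ok]
  14: obs=x cand={0,2} pick 2 [0->2 ok]
  15: obs=y cand={1} pick 1 [2->1 ok]
  16: obs=x cand={0,2} pick 0 [1->0 ok]
  17: obs=x cand={0,2} pick 2 [0->2 ok]
  18: obs=y cand={1} pick 1 [2->1 ok]
  19: obs=x cand={0,2} pick 0 [1->0 ok]
  20: obs=x cand={0,2} pick 2 [0->2 ok]
  21: obs=x cand={0,2} pick 2 [2->2 ok]
  22: obs=y cand={1} pick 1 [2->1 ok]
  23: obs=x cand={0,2} pick 0 [1->0 ok]
  24: obs=x cand={0,2} pick 0 [0->0 ok]
  25: obs=x cand={0,2} pick 2 [0->2 ok]
  26: obs=x cand={0,2} pick 2 [2->2 ok]
  27: obs=x cand={0,2} pick 2 [2->2 ok]
  28: obs=x cand={0,2} pick 2 [2->2 ok]
  29: obs=x cand={0,2} pick 2 [2->2 ok]

0,2,2,2,2,2,1,1,1,0,0,0,0,0,2,1,0,2,1,0,2,2,1,0,0,2,2,2,2,2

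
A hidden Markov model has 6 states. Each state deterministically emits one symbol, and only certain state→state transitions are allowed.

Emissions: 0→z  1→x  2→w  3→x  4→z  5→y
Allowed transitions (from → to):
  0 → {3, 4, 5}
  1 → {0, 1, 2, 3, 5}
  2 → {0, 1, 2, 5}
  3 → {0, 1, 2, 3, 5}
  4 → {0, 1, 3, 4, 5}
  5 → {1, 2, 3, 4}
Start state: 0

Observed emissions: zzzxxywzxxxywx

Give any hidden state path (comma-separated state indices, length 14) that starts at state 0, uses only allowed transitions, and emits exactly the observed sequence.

0,4,4,1,3,5,2,0,3,1,1,5,2,1

  pos 0: z in {0,4}, choose 0; start
  pos 1: z in {0,4}, choose 4; 0->4 ok
  pos 2: z in {0,4}, choose 4; 4->4 ok
  pos 3: x in {1,3}, choose 1; 4->1 ok
  pos 4: x in {1,3}, choose 3; 1->3 ok
  pos 5: y in {5}, choose 5; 3->5 ok
  pos 6: w in {2}, choose 2; 5->2 ok
  pos 7: z in {0,4}, choose 0; 2->0 ok
  pos 8: x in {1,3}, choose 3; 0->3 ok
  pos 9: x in {1,3}, choose 1; 3->1 ok
  pos 10: x in {1,3}, choose 1; 1->1 ok
  pos 11: y in {5}, choose 5; 1->5 ok
  pos 12: w in {2}, choose 2; 5->2 ok
  pos 13: x in {1,3}, choose 1; 2->1 ok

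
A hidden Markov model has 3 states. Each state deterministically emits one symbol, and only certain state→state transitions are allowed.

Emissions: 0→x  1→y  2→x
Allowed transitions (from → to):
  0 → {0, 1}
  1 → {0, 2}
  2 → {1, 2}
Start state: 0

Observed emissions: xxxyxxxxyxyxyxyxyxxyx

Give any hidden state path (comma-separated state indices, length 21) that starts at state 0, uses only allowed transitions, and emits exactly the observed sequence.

  pos 0: x in {0,2}, choose 0; start
  pos 1: x in {0,2}, choose 0; 0->0 ok
  pos 2: x in {0,2}, choose 0; 0->0 ok
  pos 3: y in {1}, choose 1; 0->1 ok
  pos 4: x in {0,2}, choose 2; 1->2 ok
  pos 5: x in {0,2}, choose 2; 2->2 ok
  pos 6: x in {0,2}, choose 2; 2->2 ok
  pos 7: x in {0,2}, choose 2; 2->2 ok
  pos 8: y in {1}, choose 1; 2->1 ok
  pos 9: x in {0,2}, choose 2; 1->2 ok
  pos 10: y in {1}, choose 1; 2->1 ok
  pos 11: x in {0,2}, choose 0; 1->0 ok
  pos 12: y in {1}, choose 1; 0->1 ok
  pos 13: x in {0,2}, choose 2; 1->2 ok
  pos 14: y in {1}, choose 1; 2->1 ok
  pos 15: x in {0,2}, choose 2; 1->2 ok
  pos 16: y in {1}, choose 1; 2->1 ok
  pos 17: x in {0,2}, choose 0; 1->0 ok
  pos 18: x in {0,2}, choose 0; 0->0 ok
  pos 19: y in {1}, choose 1; 0->1 ok
  pos 20: x in {0,2}, choose 0; 1->0 ok

0,0,0,1,2,2,2,2,1,2,1,0,1,2,1,2,1,0,0,1,0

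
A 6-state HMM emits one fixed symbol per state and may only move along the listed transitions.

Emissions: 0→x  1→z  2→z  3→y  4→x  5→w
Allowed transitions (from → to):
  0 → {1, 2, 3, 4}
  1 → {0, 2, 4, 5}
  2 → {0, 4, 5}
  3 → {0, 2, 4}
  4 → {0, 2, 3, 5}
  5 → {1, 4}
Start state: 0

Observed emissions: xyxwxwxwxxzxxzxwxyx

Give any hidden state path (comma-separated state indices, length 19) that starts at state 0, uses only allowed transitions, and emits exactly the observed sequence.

  t0 'x' -> {0,4}, take 0 (start)
  t1 'y' -> {3}, take 3 (0->3 ok)
  t2 'x' -> {0,4}, take 4 (3->4 ok)
  t3 'w' -> {5}, take 5 (4->5 ok)
  t4 'x' -> {0,4}, take 4 (5->4 ok)
  t5 'w' -> {5}, take 5 (4->5 ok)
  t6 'x' -> {0,4}, take 4 (5->4 ok)
  t7 'w' -> {5}, take 5 (4->5 ok)
  t8 'x' -> {0,4}, take 4 (5->4 ok)
  t9 'x' -> {0,4}, take 0 (4->0 ok)
  t10 'z' -> {1,2}, take 2 (0->2 ok)
  t11 'x' -> {0,4}, take 4 (2->4 ok)
  t12 'x' -> {0,4}, take 0 (4->0 ok)
  t13 'z' -> {1,2}, take 1 (0->1 ok)
  t14 'x' -> {0,4}, take 4 (1->4 ok)
  t15 'w' -> {5}, take 5 (4->5 ok)
  t16 'x' -> {0,4}, take 4 (5->4 ok)
  t17 'y' -> {3}, take 3 (4->3 ok)
  t18 'x' -> {0,4}, take 0 (3->0 ok)

0,3,4,5,4,5,4,5,4,0,2,4,0,1,4,5,4,3,0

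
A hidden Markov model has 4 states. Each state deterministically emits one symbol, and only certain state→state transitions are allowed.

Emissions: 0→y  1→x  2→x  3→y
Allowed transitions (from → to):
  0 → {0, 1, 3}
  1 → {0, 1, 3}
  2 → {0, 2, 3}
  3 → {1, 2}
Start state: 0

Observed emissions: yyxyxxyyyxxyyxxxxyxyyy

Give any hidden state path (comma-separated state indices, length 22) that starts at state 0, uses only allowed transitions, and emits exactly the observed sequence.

  [0] y  {0,3}  => 0  start
  [1] y  {0,3}  => 0  0->0 ok
  [2] x  {1,2}  => 1  0->1 ok
  [3] y  {0,3}  => 3  1->3 ok
  [4] x  {1,2}  => 2  3->2 ok
  [5] x  {1,2}  => 2  2->2 ok
  [6] y  {0,3}  => 0  2->0 ok
  [7] y  {0,3}  => 0  0->0 ok
  [8] y  {0,3}  => 0  0->0 ok
  [9] x  {1,2}  => 1  0->1 ok
  [10] x  {1,2}  => 1  1->1 ok
  [11] y  {0,3}  => 0  1->0 ok
  [12] y  {0,3}  => 0  0->0 ok
  [13] x  {1,2}  => 1  0->1 ok
  [14] x  {1,2}  => 1  1->1 ok
  [15] x  {1,2}  => 1  1->1 ok
  [16] x  {1,2}  => 1  1->1 ok
  [17] y  {0,3}  => 3  1->3 ok
  [18] x  {1,2}  => 2  3->2 ok
  [19] y  {0,3}  => 0  2->0 ok
  [20] y  {0,3}  => 0  0->0 ok
  [21] y  {0,3}  => 0  0->0 ok

0,0,1,3,2,2,0,0,0,1,1,0,0,1,1,1,1,3,2,0,0,0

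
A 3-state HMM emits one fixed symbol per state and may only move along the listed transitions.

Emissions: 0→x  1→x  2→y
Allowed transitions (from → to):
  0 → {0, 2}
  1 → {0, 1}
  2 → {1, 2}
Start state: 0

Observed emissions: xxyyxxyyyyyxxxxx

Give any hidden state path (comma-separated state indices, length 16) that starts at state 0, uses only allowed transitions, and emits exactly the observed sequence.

  pos 0: x in {0,1}, choose 0; start
  pos 1: x in {0,1}, choose 0; 0->0 ok
  pos 2: y in {2}, choose 2; 0->2 ok
  pos 3: y in {2}, choose 2; 2->2 ok
  pos 4: x in {0,1}, choose 1; 2->1 ok
  pos 5: x in {0,1}, choose 0; 1->0 ok
  pos 6: y in {2}, choose 2; 0->2 ok
  pos 7: y in {2}, choose 2; 2->2 ok
  pos 8: y in {2}, choose 2; 2->2 ok
  pos 9: y in {2}, choose 2; 2->2 ok
  pos 10: y in {2}, choose 2; 2->2 ok
  pos 11: x in {0,1}, choose 1; 2->1 ok
  pos 12: x in {0,1}, choose 1; 1->1 ok
  pos 13: x in {0,1}, choose 1; 1->1 ok
  pos 14: x in {0,1}, choose 1; 1->1 ok
  pos 15: x in {0,1}, choose 1; 1->1 ok

0,0,2,2,1,0,2,2,2,2,2,1,1,1,1,1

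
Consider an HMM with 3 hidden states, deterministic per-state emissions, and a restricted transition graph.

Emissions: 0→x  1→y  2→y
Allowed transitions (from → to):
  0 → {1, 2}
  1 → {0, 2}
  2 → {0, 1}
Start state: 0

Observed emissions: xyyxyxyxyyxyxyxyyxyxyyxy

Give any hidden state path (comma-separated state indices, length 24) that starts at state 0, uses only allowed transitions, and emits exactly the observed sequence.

  [0] x  {0}  => 0  start
  [1] y  {1,2}  => 1  0->1 ok
  [2] y  {1,2}  => 2  1->2 ok
  [3] x  {0}  => 0  2->0 ok
  [4] y  {1,2}  => 1  0->1 ok
  [5] x  {0}  => 0  1->0 ok
  [6] y  {1,2}  => 1  0->1 ok
  [7] x  {0}  => 0  1->0 ok
  [8] y  {1,2}  => 1  0->1 ok
  [9] y  {1,2}  => 2  1->2 ok
  [10] x  {0}  => 0  2->0 ok
  [11] y  {1,2}  => 2  0->2 ok
  [12] x  {0}  => 0  2->0 ok
  [13] y  {1,2}  => 1  0->1 ok
  [14] x  {0}  => 0  1->0 ok
  [15] y  {1,2}  => 1  0->1 ok
  [16] y  {1,2}  => 2  1->2 ok
  [17] x  {0}  => 0  2->0 ok
  [18] y  {1,2}  => 1  0->1 ok
  [19] x  {0}  => 0  1->0 ok
  [20] y  {1,2}  => 1  0->1 ok
  [21] y  {1,2}  => 2  1->2 ok
  [22] x  {0}  => 0  2->0 ok
  [23] y  {1,2}  => 2  0->2 ok

0,1,2,0,1,0,1,0,1,2,0,2,0,1,0,1,2,0,1,0,1,2,0,2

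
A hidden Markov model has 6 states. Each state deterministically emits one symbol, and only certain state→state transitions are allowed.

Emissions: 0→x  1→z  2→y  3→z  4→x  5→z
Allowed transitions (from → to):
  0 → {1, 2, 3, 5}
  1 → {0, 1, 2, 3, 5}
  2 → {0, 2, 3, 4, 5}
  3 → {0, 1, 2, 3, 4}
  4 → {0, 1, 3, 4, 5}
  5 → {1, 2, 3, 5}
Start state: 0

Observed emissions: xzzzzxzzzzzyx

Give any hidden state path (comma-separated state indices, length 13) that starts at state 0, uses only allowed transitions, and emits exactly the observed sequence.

  pos 0: x in {0,4}, choose 0; start
  pos 1: z in {1,3,5}, choose 5; 0->5 ok
  pos 2: z in {1,3,5}, choose 3; 5->3 ok
  pos 3: z in {1,3,5}, choose 3; 3->3 ok
  pos 4: z in {1,3,5}, choose 3; 3->3 ok
  pos 5: x in {0,4}, choose 0; 3->0 ok
  pos 6: z in {1,3,5}, choose 5; 0->5 ok
  pos 7: z in {1,3,5}, choose 1; 5->1 ok
  pos 8: z in {1,3,5}, choose 5; 1->5 ok
  pos 9: z in {1,3,5}, choose 1; 5->1 ok
  pos 10: z in {1,3,5}, choose 1; 1->1 ok
  pos 11: y in {2}, choose 2; 1->2 ok
  pos 12: x in {0,4}, choose 4; 2->4 ok

0,5,3,3,3,0,5,1,5,1,1,2,4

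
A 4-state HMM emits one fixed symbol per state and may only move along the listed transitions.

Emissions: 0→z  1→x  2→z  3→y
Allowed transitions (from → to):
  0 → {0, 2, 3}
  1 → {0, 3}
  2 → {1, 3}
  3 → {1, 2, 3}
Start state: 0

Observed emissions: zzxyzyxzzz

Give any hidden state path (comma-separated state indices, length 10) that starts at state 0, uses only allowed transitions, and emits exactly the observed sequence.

  [0] z  {0,2}  => 0  start
  [1] z  {0,2}  => 2  0->2 ok
  [2] x  {1}  => 1  2->1 ok
  [3] y  {3}  => 3  1->3 ok
  [4] z  {0,2}  => 2  3->2 ok
  [5] y  {3}  => 3  2->3 ok
  [6] x  {1}  => 1  3->1 ok
  [7] z  {0,2}  => 0  1->0 ok
  [8] z  {0,2}  => 0  0->0 ok
  [9] z  {0,2}  => 0  0->0 ok

0,2,1,3,2,3,1,0,0,0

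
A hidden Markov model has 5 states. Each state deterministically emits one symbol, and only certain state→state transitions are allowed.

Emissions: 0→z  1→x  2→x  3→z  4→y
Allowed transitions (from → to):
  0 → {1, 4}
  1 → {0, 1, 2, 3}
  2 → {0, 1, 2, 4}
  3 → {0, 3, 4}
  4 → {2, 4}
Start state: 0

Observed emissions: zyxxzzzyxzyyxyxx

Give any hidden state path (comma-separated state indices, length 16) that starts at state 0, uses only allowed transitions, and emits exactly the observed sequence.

0,4,2,1,3,3,3,4,2,0,4,4,2,4,2,2

  [0] z  {0,3}  => 0  start
  [1] y  {4}  => 4  0->4 ok
  [2] x  {1,2}  => 2  4->2 ok
  [3] x  {1,2}  => 1  2->1 ok
  [4] z  {0,3}  => 3  1->3 ok
  [5] z  {0,3}  => 3  3->3 ok
  [6] z  {0,3}  => 3  3->3 ok
  [7] y  {4}  => 4  3->4 ok
  [8] x  {1,2}  => 2  4->2 ok
  [9] z  {0,3}  => 0  2->0 ok
  [10] y  {4}  => 4  0->4 ok
  [11] y  {4}  => 4  4->4 ok
  [12] x  {1,2}  => 2  4->2 ok
  [13] y  {4}  => 4  2->4 ok
  [14] x  {1,2}  => 2  4->2 ok
  [15] x  {1,2}  => 2  2->2 ok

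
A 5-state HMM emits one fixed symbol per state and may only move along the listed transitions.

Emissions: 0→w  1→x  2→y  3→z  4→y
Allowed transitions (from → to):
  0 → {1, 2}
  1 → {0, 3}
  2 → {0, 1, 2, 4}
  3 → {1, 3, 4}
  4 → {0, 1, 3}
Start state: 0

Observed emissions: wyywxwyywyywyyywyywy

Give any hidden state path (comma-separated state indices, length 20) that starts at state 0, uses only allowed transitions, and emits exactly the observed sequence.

0,2,2,0,1,0,2,4,0,2,2,0,2,2,2,0,2,4,0,2

  0: obs=w cand={0} pick 0 [start]
  1: obs=y cand={2,4} pick 2 [0->2 ok]
  2: obs=y cand={2,4} pick 2 [2->2 ok]
  3: obs=w cand={0} pick 0 [2->0 ok]
  4: obs=x cand={1} pick 1 [0->1 ok]
  5: obs=w cand={0} pick 0 [1->0 ok]
  6: obs=y cand={2,4} pick 2 [0->2 ok]
  7: obs=y cand={2,4} pick 4 [2->4 ok]
  8: obs=w cand={0} pick 0 [4->0 ok]
  9: obs=y cand={2,4} pick 2 [0->2 ok]
  10: obs=y cand={2,4} pick 2 [2->2 ok]
  11: obs=w cand={0} pick 0 [2->0 ok]
  12: obs=y cand={2,4} pick 2 [0->2 ok]
  13: obs=y cand={2,4} pick 2 [2->2 ok]
  14: obs=y cand={2,4} pick 2 [2->2 ok]
  15: obs=w cand={0} pick 0 [2->0 ok]
  16: obs=y cand={2,4} pick 2 [0->2 ok]
  17: obs=y cand={2,4} pick 4 [2->4 ok]
  18: obs=w cand={0} pick 0 [4->0 ok]
  19: obs=y cand={2,4} pick 2 [0->2 ok]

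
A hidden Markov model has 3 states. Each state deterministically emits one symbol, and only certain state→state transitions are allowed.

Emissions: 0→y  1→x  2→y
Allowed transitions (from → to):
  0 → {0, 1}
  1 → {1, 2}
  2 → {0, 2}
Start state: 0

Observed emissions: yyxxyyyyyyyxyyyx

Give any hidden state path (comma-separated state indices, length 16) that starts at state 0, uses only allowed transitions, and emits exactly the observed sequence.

0,0,1,1,2,2,2,2,2,0,0,1,2,2,0,1

  [0] y  {0,2}  => 0  start
  [1] y  {0,2}  => 0  0->0 ok
  [2] x  {1}  => 1  0->1 ok
  [3] x  {1}  => 1  1->1 ok
  [4] y  {0,2}  => 2  1->2 ok
  [5] y  {0,2}  => 2  2->2 ok
  [6] y  {0,2}  => 2  2->2 ok
  [7] y  {0,2}  => 2  2->2 ok
  [8] y  {0,2}  => 2  2->2 ok
  [9] y  {0,2}  => 0  2->0 ok
  [10] y  {0,2}  => 0  0->0 ok
  [11] x  {1}  => 1  0->1 ok
  [12] y  {0,2}  => 2  1->2 ok
  [13] y  {0,2}  => 2  2->2 ok
  [14] y  {0,2}  => 0  2->0 ok
  [15] x  {1}  => 1  0->1 ok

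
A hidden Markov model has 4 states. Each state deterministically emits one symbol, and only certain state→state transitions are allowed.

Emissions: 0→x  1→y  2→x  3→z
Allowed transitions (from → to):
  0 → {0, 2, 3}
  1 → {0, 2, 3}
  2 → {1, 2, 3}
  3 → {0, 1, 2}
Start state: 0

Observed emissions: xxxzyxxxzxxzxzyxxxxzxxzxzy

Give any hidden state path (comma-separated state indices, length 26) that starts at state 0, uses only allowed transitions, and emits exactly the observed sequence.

  [0] x  {0,2}  => 0  start
  [1] x  {0,2}  => 0  0->0 ok
  [2] x  {0,2}  => 0  0->0 ok
  [3] z  {3}  => 3  0->3 ok
  [4] y  {1}  => 1  3->1 ok
  [5] x  {0,2}  => 0  1->0 ok
  [6] x  {0,2}  => 0  0->0 ok
  [7] x  {0,2}  => 2  0->2 ok
  [8] z  {3}  => 3  2->3 ok
  [9] x  {0,2}  => 2  3->2 ok
  [10] x  {0,2}  => 2  2->2 ok
  [11] z  {3}  => 3  2->3 ok
  [12] x  {0,2}  => 2  3->2 ok
  [13] z  {3}  => 3  2->3 ok
  [14] y  {1}  => 1  3->1 ok
  [15] x  {0,2}  => 0  1->0 ok
  [16] x  {0,2}  => 0  0->0 ok
  [17] x  {0,2}  => 0  0->0 ok
  [18] x  {0,2}  => 2  0->2 ok
  [19] z  {3}  => 3  2->3 ok
  [20] x  {0,2}  => 0  3->0 ok
  [21] x  {0,2}  => 0  0->0 ok
  [22] z  {3}  => 3  0->3 ok
  [23] x  {0,2}  => 0  3->0 ok
  [24] z  {3}  => 3  0->3 ok
  [25] y  {1}  => 1  3->1 ok

0,0,0,3,1,0,0,2,3,2,2,3,2,3,1,0,0,0,2,3,0,0,3,0,3,1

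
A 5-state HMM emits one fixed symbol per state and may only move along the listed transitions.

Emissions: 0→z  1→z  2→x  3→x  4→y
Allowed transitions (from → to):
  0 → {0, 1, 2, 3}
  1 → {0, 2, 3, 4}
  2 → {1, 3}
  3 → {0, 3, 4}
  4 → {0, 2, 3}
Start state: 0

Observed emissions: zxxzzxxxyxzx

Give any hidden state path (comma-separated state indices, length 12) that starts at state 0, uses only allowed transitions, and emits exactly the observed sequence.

0,3,3,0,0,2,3,3,4,3,0,3

  0: obs=z cand={0,1} pick 0 [start]
  1: obs=x cand={2,3} pick 3 [0->3 ok]
  2: obs=x cand={2,3} pick 3 [3->3 ok]
  3: obs=z cand={0,1} pick 0 [3->0 ok]
  4: obs=z cand={0,1} pick 0 [0->0 ok]
  5: obs=x cand={2,3} pick 2 [0->2 ok]
  6: obs=x cand={2,3} pick 3 [2->3 ok]
  7: obs=x cand={2,3} pick 3 [3->3 ok]
  8: obs=y cand={4} pick 4 [3->4 ok]
  9: obs=x cand={2,3} pick 3 [4->3 ok]
  10: obs=z cand={0,1} pick 0 [3->0 ok]
  11: obs=x cand={2,3} pick 3 [0->3 ok]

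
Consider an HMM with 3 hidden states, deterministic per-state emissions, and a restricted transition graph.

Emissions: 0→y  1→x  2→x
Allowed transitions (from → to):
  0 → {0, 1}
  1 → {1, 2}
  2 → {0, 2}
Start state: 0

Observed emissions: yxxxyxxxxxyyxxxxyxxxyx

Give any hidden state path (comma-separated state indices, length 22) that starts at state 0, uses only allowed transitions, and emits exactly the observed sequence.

  t0 'y' -> {0}, take 0 (start)
  t1 'x' -> {1,2}, take 1 (0->1 ok)
  t2 'x' -> {1,2}, take 1 (1->1 ok)
  t3 'x' -> {1,2}, take 2 (1->2 ok)
  t4 'y' -> {0}, take 0 (2->0 ok)
  t5 'x' -> {1,2}, take 1 (0->1 ok)
  t6 'x' -> {1,2}, take 1 (1->1 ok)
  t7 'x' -> {1,2}, take 1 (1->1 ok)
  t8 'x' -> {1,2}, take 1 (1->1 ok)
  t9 'x' -> {1,2}, take 2 (1->2 ok)
  t10 'y' -> {0}, take 0 (2->0 ok)
  t11 'y' -> {0}, take 0 (0->0 ok)
  t12 'x' -> {1,2}, take 1 (0->1 ok)
  t13 'x' -> {1,2}, take 1 (1->1 ok)
  t14 'x' -> {1,2}, take 2 (1->2 ok)
  t15 'x' -> {1,2}, take 2 (2->2 ok)
  t16 'y' -> {0}, take 0 (2->0 ok)
  t17 'x' -> {1,2}, take 1 (0->1 ok)
  t18 'x' -> {1,2}, take 2 (1->2 ok)
  t19 'x' -> {1,2}, take 2 (2->2 ok)
  t20 'y' -> {0}, take 0 (2->0 ok)
  t21 'x' -> {1,2}, take 1 (0->1 ok)

0,1,1,2,0,1,1,1,1,2,0,0,1,1,2,2,0,1,2,2,0,1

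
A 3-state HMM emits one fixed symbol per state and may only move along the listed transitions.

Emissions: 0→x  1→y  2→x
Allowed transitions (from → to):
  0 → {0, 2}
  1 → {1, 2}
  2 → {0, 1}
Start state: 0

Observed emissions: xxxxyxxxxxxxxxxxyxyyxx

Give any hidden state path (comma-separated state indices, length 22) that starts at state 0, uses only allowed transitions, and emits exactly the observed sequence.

  0: obs=x cand={0,2} pick 0 [start]
  1: obs=x cand={0,2} pick 0 [0->0 ok]
  2: obs=x cand={0,2} pick 0 [0->0 ok]
  3: obs=x cand={0,2} pick 2 [0->2 ok]
  4: obs=y cand={1} pick 1 [2->1 ok]
  5: obs=x cand={0,2} pick 2 [1->2 ok]
  6: obs=x cand={0,2} pick 0 [2->0 ok]
  7: obs=x cand={0,2} pick 2 [0->2 ok]
  8: obs=x cand={0,2} pick 0 [2->0 ok]
  9: obs=x cand={0,2} pick 0 [0->0 ok]
  10: obs=x cand={0,2} pick 0 [0->0 ok]
  11: obs=x cand={0,2} pick 0 [0->0 ok]
  12: obs=x cand={0,2} pick 0 [0->0 ok]
  13: obs=x cand={0,2} pick 2 [0->2 ok]
  14: obs=x cand={0,2} pick 0 [2->0 ok]
  15: obs=x cand={0,2} pick 2 [0->2 ok]
  16: obs=y cand={1} pick 1 [2->1 ok]
  17: obs=x cand={0,2} pick 2 [1->2 ok]
  18: obs=y cand={1} pick 1 [2->1 ok]
  19: obs=y cand={1} pick 1 [1->1 ok]
  20: obs=x cand={0,2} pick 2 [1->2 ok]
  21: obs=x cand={0,2} pick 0 [2->0 ok]

0,0,0,2,1,2,0,2,0,0,0,0,0,2,0,2,1,2,1,1,2,0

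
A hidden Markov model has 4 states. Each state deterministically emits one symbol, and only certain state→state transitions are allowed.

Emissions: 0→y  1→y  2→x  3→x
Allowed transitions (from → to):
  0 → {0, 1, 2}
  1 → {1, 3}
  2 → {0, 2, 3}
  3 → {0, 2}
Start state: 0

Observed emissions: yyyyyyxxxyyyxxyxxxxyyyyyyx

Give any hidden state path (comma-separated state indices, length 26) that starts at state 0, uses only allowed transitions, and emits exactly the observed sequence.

0,0,0,0,1,1,3,2,3,0,0,0,2,2,0,2,2,2,2,0,0,1,1,1,1,3

  t0 'y' -> {0,1}, take 0 (start)
  t1 'y' -> {0,1}, take 0 (0->0 ok)
  t2 'y' -> {0,1}, take 0 (0->0 ok)
  t3 'y' -> {0,1}, take 0 (0->0 ok)
  t4 'y' -> {0,1}, take 1 (0->1 ok)
  t5 'y' -> {0,1}, take 1 (1->1 ok)
  t6 'x' -> {2,3}, take 3 (1->3 ok)
  t7 'x' -> {2,3}, take 2 (3->2 ok)
  t8 'x' -> {2,3}, take 3 (2->3 ok)
  t9 'y' -> {0,1}, take 0 (3->0 ok)
  t10 'y' -> {0,1}, take 0 (0->0 ok)
  t11 'y' -> {0,1}, take 0 (0->0 ok)
  t12 'x' -> {2,3}, take 2 (0->2 ok)
  t13 'x' -> {2,3}, take 2 (2->2 ok)
  t14 'y' -> {0,1}, take 0 (2->0 ok)
  t15 'x' -> {2,3}, take 2 (0->2 ok)
  t16 'x' -> {2,3}, take 2 (2->2 ok)
  t17 'x' -> {2,3}, take 2 (2->2 ok)
  t18 'x' -> {2,3}, take 2 (2->2 ok)
  t19 'y' -> {0,1}, take 0 (2->0 ok)
  t20 'y' -> {0,1}, take 0 (0->0 ok)
  t21 'y' -> {0,1}, take 1 (0->1 ok)
  t22 'y' -> {0,1}, take 1 (1->1 ok)
  t23 'y' -> {0,1}, take 1 (1->1 ok)
  t24 'y' -> {0,1}, take 1 (1->1 ok)
  t25 'x' -> {2,3}, take 3 (1->3 ok)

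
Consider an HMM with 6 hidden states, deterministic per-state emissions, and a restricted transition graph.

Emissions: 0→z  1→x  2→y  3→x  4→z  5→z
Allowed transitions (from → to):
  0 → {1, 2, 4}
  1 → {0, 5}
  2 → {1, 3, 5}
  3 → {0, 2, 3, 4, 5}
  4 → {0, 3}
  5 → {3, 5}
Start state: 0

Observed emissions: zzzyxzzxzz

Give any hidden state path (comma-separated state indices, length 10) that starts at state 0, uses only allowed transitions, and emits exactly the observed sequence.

  [0] z  {0,4,5}  => 0  start
  [1] z  {0,4,5}  => 4  0->4 ok
  [2] z  {0,4,5}  => 0  4->0 ok
  [3] y  {2}  => 2  0->2 ok
  [4] x  {1,3}  => 1  2->1 ok
  [5] z  {0,4,5}  => 0  1->0 ok
  [6] z  {0,4,5}  => 4  0->4 ok
  [7] x  {1,3}  => 3  4->3 ok
  [8] z  {0,4,5}  => 0  3->0 ok
  [9] z  {0,4,5}  => 4  0->4 ok

0,4,0,2,1,0,4,3,0,4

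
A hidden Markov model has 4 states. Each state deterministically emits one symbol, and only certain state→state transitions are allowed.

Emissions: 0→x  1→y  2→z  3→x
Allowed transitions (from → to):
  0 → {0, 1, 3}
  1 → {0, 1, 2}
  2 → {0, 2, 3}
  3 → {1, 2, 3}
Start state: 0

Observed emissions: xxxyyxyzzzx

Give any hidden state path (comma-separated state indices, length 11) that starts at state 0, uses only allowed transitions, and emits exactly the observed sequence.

  t0 'x' -> {0,3}, take 0 (start)
  t1 'x' -> {0,3}, take 0 (0->0 ok)
  t2 'x' -> {0,3}, take 0 (0->0 ok)
  t3 'y' -> {1}, take 1 (0->1 ok)
  t4 'y' -> {1}, take 1 (1->1 ok)
  t5 'x' -> {0,3}, take 0 (1->0 ok)
  t6 'y' -> {1}, take 1 (0->1 ok)
  t7 'z' -> {2}, take 2 (1->2 ok)
  t8 'z' -> {2}, take 2 (2->2 ok)
  t9 'z' -> {2}, take 2 (2->2 ok)
  t10 'x' -> {0,3}, take 0 (2->0 ok)

0,0,0,1,1,0,1,2,2,2,0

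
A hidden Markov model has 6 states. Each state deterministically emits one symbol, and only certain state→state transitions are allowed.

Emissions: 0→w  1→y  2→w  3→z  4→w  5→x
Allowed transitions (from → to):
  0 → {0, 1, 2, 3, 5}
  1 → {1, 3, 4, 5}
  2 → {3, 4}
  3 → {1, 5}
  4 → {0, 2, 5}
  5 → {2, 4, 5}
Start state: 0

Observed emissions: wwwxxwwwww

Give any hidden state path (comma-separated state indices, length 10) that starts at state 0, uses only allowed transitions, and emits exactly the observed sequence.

0,0,0,5,5,2,4,2,4,2

  [0] w  {0,2,4}  => 0  start
  [1] w  {0,2,4}  => 0  0->0 ok
  [2] w  {0,2,4}  => 0  0->0 ok
  [3] x  {5}  => 5  0->5 ok
  [4] x  {5}  => 5  5->5 ok
  [5] w  {0,2,4}  => 2  5->2 ok
  [6] w  {0,2,4}  => 4  2->4 ok
  [7] w  {0,2,4}  => 2  4->2 ok
  [8] w  {0,2,4}  => 4  2->4 ok
  [9] w  {0,2,4}  => 2  4->2 ok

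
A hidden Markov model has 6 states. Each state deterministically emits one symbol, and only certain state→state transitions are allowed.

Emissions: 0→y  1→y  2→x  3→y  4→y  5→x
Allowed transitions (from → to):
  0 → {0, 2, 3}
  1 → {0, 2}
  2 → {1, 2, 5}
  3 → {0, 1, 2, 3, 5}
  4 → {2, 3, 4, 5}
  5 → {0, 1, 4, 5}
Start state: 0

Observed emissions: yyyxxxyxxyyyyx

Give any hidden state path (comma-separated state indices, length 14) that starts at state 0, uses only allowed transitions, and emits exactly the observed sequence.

  0: obs=y cand={0,1,3,4} pick 0 [start]
  1: obs=y cand={0,1,3,4} pick 3 [0->3 ok]
  2: obs=y cand={0,1,3,4} pick 0 [3->0 ok]
  3: obs=x cand={2,5} pick 2 [0->2 ok]
  4: obs=x cand={2,5} pick 2 [2->2 ok]
  5: obs=x cand={2,5} pick 5 [2->5 ok]
  6: obs=y cand={0,1,3,4} pick 4 [5->4 ok]
  7: obs=x cand={2,5} pick 2 [4->2 ok]
  8: obs=x cand={2,5} pick 2 [2->2 ok]
  9: obs=y cand={0,1,3,4} pick 1 [2->1 ok]
  10: obs=y cand={0,1,3,4} pick 0 [1->0 ok]
  11: obs=y cand={0,1,3,4} pick 3 [0->3 ok]
  12: obs=y cand={0,1,3,4} pick 1 [3->1 ok]
  13: obs=x cand={2,5} pick 2 [1->2 ok]

0,3,0,2,2,5,4,2,2,1,0,3,1,2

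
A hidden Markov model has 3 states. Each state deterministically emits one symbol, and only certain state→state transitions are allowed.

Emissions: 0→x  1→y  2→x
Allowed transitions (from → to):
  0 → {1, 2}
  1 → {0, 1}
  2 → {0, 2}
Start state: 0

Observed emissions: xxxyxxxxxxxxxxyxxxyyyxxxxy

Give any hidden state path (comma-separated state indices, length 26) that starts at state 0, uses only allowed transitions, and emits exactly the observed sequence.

  [0] x  {0,2}  => 0  start
  [1] x  {0,2}  => 2  0->2 ok
  [2] x  {0,2}  => 0  2->0 ok
  [3] y  {1}  => 1  0->1 ok
  [4] x  {0,2}  => 0  1->0 ok
  [5] x  {0,2}  => 2  0->2 ok
  [6] x  {0,2}  => 2  2->2 ok
  [7] x  {0,2}  => 2  2->2 ok
  [8] x  {0,2}  => 2  2->2 ok
  [9] x  {0,2}  => 0  2->0 ok
  [10] x  {0,2}  => 2  0->2 ok
  [11] x  {0,2}  => 2  2->2 ok
  [12] x  {0,2}  => 2  2->2 ok
  [13] x  {0,2}  => 0  2->0 ok
  [14] y  {1}  => 1  0->1 ok
  [15] x  {0,2}  => 0  1->0 ok
  [16] x  {0,2}  => 2  0->2 ok
  [17] x  {0,2}  => 0  2->0 ok
  [18] y  {1}  => 1  0->1 ok
  [19] y  {1}  => 1  1->1 ok
  [20] y  {1}  => 1  1->1 ok
  [21] x  {0,2}  => 0  1->0 ok
  [22] x  {0,2}  => 2  0->2 ok
  [23] x  {0,2}  => 2  2->2 ok
  [24] x  {0,2}  => 0  2->0 ok
  [25] y  {1}  => 1  0->1 ok

0,2,0,1,0,2,2,2,2,0,2,2,2,0,1,0,2,0,1,1,1,0,2,2,0,1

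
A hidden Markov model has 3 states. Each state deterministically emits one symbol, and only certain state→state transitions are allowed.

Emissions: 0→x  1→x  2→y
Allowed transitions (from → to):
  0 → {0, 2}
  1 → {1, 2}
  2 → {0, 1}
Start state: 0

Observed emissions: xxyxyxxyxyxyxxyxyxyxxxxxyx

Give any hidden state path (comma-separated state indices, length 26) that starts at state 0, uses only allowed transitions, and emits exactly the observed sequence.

  [0] x  {0,1}  => 0  start
  [1] x  {0,1}  => 0  0->0 ok
  [2] y  {2}  => 2  0->2 ok
  [3] x  {0,1}  => 1  2->1 ok
  [4] y  {2}  => 2  1->2 ok
  [5] x  {0,1}  => 0  2->0 ok
  [6] x  {0,1}  => 0  0->0 ok
  [7] y  {2}  => 2  0->2 ok
  [8] x  {0,1}  => 0  2->0 ok
  [9] y  {2}  => 2  0->2 ok
  [10] x  {0,1}  => 1  2->1 ok
  [11] y  {2}  => 2  1->2 ok
  [12] x  {0,1}  => 1  2->1 ok
  [13] x  {0,1}  => 1  1->1 ok
  [14] y  {2}  => 2  1->2 ok
  [15] x  {0,1}  => 1  2->1 ok
  [16] y  {2}  => 2  1->2 ok
  [17] x  {0,1}  => 0  2->0 ok
  [18] y  {2}  => 2  0->2 ok
  [19] x  {0,1}  => 1  2->1 ok
  [20] x  {0,1}  => 1  1->1 ok
  [21] x  {0,1}  => 1  1->1 ok
  [22] x  {0,1}  => 1  1->1 ok
  [23] x  {0,1}  => 1  1->1 ok
  [24] y  {2}  => 2  1->2 ok
  [25] x  {0,1}  => 0  2->0 ok

0,0,2,1,2,0,0,2,0,2,1,2,1,1,2,1,2,0,2,1,1,1,1,1,2,0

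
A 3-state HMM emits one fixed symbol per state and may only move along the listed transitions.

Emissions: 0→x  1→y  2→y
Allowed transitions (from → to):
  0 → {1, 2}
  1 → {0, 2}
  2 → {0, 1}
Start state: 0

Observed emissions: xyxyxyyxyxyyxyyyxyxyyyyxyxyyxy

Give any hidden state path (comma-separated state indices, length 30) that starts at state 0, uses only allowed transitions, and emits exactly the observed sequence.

  t0 'x' -> {0}, take 0 (start)
  t1 'y' -> {1,2}, take 2 (0->2 ok)
  t2 'x' -> {0}, take 0 (2->0 ok)
  t3 'y' -> {1,2}, take 1 (0->1 ok)
  t4 'x' -> {0}, take 0 (1->0 ok)
  t5 'y' -> {1,2}, take 1 (0->1 ok)
  t6 'y' -> {1,2}, take 2 (1->2 ok)
  t7 'x' -> {0}, take 0 (2->0 ok)
  t8 'y' -> {1,2}, take 2 (0->2 ok)
  t9 'x' -> {0}, take 0 (2->0 ok)
  t10 'y' -> {1,2}, take 1 (0->1 ok)
  t11 'y' -> {1,2}, take 2 (1->2 ok)
  t12 'x' -> {0}, take 0 (2->0 ok)
  t13 'y' -> {1,2}, take 2 (0->2 ok)
  t14 'y' -> {1,2}, take 1 (2->1 ok)
  t15 'y' -> {1,2}, take 2 (1->2 ok)
  t16 'x' -> {0}, take 0 (2->0 ok)
  t17 'y' -> {1,2}, take 2 (0->2 ok)
  t18 'x' -> {0}, take 0 (2->0 ok)
  t19 'y' -> {1,2}, take 1 (0->1 ok)
  t20 'y' -> {1,2}, take 2 (1->2 ok)
  t21 'y' -> {1,2}, take 1 (2->1 ok)
  t22 'y' -> {1,2}, take 2 (1->2 ok)
  t23 'x' -> {0}, take 0 (2->0 ok)
  t24 'y' -> {1,2}, take 1 (0->1 ok)
  t25 'x' -> {0}, take 0 (1->0 ok)
  t26 'y' -> {1,2}, take 2 (0->2 ok)
  t27 'y' -> {1,2}, take 1 (2->1 ok)
  t28 'x' -> {0}, take 0 (1->0 ok)
  t29 'y' -> {1,2}, take 2 (0->2 ok)

0,2,0,1,0,1,2,0,2,0,1,2,0,2,1,2,0,2,0,1,2,1,2,0,1,0,2,1,0,2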